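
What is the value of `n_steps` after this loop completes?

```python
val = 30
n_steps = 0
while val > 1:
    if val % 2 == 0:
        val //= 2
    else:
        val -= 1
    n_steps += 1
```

Steps to reduce 30 to 1
`n_steps` takes the values: 0 → 1 → 2 → 3 → 4 → 5 → 6 → 7

Answer: 7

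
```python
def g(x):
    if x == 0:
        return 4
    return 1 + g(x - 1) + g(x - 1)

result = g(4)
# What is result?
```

g(x) = 1 + 2·g(x-1), g(0)=4. Closed form: (4+1)·2^4 - 1 = 79.

Answer: 79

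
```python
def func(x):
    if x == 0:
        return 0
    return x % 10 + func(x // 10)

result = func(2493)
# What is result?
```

Sum of digits of 2493: 3 + 9 + 4 + 2 = 18

Answer: 18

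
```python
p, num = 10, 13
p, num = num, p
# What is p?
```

Trace:
`p, num = 10, 13` → p = 10; num = 13
`p, num = num, p` → p = 13; num = 10
So p = 13

Answer: 13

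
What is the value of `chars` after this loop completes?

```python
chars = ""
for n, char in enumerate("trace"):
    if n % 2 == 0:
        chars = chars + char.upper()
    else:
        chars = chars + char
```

Uppercase even positions in 'trace'
`chars` takes the values: "" → "T" → "Tr" → "TrA" → "TrAc" → "TrAcE"

Answer: "TrAcE"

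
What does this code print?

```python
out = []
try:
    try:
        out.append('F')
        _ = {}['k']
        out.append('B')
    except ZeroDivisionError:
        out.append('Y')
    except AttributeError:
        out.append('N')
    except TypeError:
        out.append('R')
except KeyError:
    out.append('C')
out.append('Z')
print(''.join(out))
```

Execution trace: 'F' (try body) → 'C' (outer except KeyError) → 'Z' (after the try/except). Output: FCZ

Answer: FCZ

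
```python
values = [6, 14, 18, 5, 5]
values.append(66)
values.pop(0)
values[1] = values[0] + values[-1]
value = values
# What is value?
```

Trace:
`values = [6, 14, 18, 5, 5]` → values = [6, 14, 18, 5, 5]
`values.append(66)` → values = [6, 14, 18, 5, 5, 66]
`values.pop(0)` → values = [14, 18, 5, 5, 66]
`values[1] = values[0] + values[-1]` → values = [14, 80, 5, 5, 66]
`value = values` → value = [14, 80, 5, 5, 66]
So value = [14, 80, 5, 5, 66]

Answer: [14, 80, 5, 5, 66]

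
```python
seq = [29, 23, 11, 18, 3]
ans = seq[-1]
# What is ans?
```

Trace:
`seq = [29, 23, 11, 18, 3]` → seq = [29, 23, 11, 18, 3]
`ans = seq[-1]` → ans = 3
So ans = 3

Answer: 3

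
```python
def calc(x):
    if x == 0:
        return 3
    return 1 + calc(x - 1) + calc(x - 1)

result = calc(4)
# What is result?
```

calc(x) = 1 + 2·calc(x-1), calc(0)=3. Closed form: (3+1)·2^4 - 1 = 63.

Answer: 63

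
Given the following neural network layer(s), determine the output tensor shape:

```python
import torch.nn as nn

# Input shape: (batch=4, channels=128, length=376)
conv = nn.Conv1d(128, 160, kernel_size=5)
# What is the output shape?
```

Input: (4, 128, 376) -> Output: (4, 160, 372)

Answer: (4, 160, 372)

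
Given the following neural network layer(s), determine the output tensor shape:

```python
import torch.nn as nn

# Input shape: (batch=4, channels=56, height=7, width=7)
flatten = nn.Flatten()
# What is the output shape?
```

Input: (4, 56, 7, 7) -> Output: (4, 2744)

Answer: (4, 2744)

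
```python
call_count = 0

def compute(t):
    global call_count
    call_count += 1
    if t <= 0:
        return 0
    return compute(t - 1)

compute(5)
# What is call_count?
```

Linear recursion stepping by 1: 6 calls from t=5 down to ≤0.

Answer: 6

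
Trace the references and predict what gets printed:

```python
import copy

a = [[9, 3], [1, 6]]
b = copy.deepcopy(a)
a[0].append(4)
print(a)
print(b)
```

Key concept: deep copy is fully independent.
Step by step:
`a = [[9, 3], [1, 6]]` → a = [[9, 3], [1, 6]]
`b = copy.deepcopy(a)` → b = [[9, 3], [1, 6]]
`a[0].append(4)` → a = [[9, 3, 4], [1, 6]]
`print(a)` → prints [[9, 3, 4], [1, 6]]
`print(b)` → prints [[9, 3], [1, 6]]

Answer:
[[9, 3, 4], [1, 6]]
[[9, 3], [1, 6]]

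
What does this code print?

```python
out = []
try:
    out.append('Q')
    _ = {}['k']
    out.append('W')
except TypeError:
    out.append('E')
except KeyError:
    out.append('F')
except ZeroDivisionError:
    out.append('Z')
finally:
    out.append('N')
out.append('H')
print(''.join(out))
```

Execution trace: 'Q' (try body) → 'F' (except KeyError) → 'N' (finally) → 'H' (after the try/except). Output: QFNH

Answer: QFNH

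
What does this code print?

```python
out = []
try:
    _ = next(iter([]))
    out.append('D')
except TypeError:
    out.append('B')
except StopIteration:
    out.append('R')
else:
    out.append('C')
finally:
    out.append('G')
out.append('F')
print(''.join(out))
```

Execution trace: 'R' (except StopIteration) → 'G' (finally) → 'F' (after the try/except). Output: RGF

Answer: RGF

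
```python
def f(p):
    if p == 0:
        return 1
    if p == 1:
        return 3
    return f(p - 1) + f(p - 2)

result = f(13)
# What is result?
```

Build up from base cases: f(0)=1, f(1)=3, f(2)=4, f(3)=7, f(4)=11, f(5)=18, f(6)=29, ..., f(13)=843

Answer: 843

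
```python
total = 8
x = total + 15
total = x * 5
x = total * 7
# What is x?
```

Trace:
`total = 8` → total = 8
`x = total + 15` → x = 23
`total = x * 5` → total = 115
`x = total * 7` → x = 805
So x = 805

Answer: 805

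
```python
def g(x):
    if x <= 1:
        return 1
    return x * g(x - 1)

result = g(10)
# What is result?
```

g(10) = 10 * 9 * 8 * 7 * 6 * 5 * 4 * 3 * 2 * 1 = 3628800

Answer: 3628800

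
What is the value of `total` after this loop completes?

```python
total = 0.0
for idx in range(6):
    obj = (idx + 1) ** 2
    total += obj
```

Sum of squared losses 1² + 2² + ... + 6²
`total` takes the values: 0.0 → 1.0 → 5.0 → 14.0 → 30.0 → 55.0 → 91.0

Answer: 91.0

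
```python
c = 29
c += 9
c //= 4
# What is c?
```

Trace:
`c = 29` → c = 29
`c += 9` → c = 38
`c //= 4` → c = 9
So c = 9

Answer: 9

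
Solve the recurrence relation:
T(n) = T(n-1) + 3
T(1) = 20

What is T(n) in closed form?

Unrolling: T(n) = T(1) + 3·(n-1) = 20 + 3(n-1) = 3n + 17.

Answer: T(n) = 3n + 17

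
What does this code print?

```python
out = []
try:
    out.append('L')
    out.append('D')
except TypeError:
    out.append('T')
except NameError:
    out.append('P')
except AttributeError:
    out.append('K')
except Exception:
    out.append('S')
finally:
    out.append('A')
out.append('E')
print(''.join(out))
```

Execution trace: 'L' (try body) → 'D' (try body, no exception) → 'A' (finally) → 'E' (after the try/except). Output: LDAE

Answer: LDAE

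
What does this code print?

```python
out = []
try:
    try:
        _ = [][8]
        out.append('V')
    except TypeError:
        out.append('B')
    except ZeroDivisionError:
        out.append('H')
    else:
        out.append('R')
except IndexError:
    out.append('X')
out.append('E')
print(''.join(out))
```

Execution trace: 'X' (outer except IndexError) → 'E' (after the try/except). Output: XE

Answer: XE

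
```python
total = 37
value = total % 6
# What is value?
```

Trace:
`total = 37` → total = 37
`value = total % 6` → value = 1
So value = 1

Answer: 1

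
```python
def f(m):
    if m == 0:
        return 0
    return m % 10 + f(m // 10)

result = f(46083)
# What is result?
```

Sum of digits of 46083: 3 + 8 + 0 + 6 + 4 = 21

Answer: 21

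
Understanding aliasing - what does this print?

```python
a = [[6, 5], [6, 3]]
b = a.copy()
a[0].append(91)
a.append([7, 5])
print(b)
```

Key concept: shallow copy with nested lists.
Step by step:
`a = [[6, 5], [6, 3]]` → a = [[6, 5], [6, 3]]
`b = a.copy()` → b = [[6, 5], [6, 3]]
`a[0].append(91)` → a = [[6, 5, 91], [6, 3]]; b = [[6, 5, 91], [6, 3]]
`a.append([7, 5])` → a = [[6, 5, 91], [6, 3], [7, 5]]
`print(b)` → prints [[6, 5, 91], [6, 3]]

Answer: [[6, 5, 91], [6, 3]]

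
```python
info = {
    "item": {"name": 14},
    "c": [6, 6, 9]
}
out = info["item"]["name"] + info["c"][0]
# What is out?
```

Trace:
`info = { ...` → info = {'item': {'name': 14}, 'c': [6, 6, 9]}
`out = info["item"]["name"] + info["c"][0]` → out = 20
So out = 20

Answer: 20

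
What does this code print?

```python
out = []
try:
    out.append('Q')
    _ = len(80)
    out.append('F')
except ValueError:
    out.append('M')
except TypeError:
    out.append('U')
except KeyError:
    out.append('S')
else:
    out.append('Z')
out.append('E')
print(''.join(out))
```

Execution trace: 'Q' (try body) → 'U' (except TypeError) → 'E' (after the try/except). Output: QUE

Answer: QUE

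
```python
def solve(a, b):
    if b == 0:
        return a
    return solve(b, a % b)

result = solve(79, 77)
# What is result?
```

solve(79, 77) -> solve(77, 2) -> solve(2, 1) -> solve(1, 0) -> 1

Answer: 1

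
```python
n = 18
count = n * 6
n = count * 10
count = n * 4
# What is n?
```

Trace:
`n = 18` → n = 18
`count = n * 6` → count = 108
`n = count * 10` → n = 1080
`count = n * 4` → count = 4320
So n = 1080

Answer: 1080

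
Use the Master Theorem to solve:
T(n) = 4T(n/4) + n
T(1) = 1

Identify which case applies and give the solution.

a=4, b=4, f(n)=n. log_4(4) = 1. Since c=1 = 1, Case 2 applies: T(n) = Θ(n^log_b(a) · log n) = O(n log n).

Answer: O(n log n) - Case 2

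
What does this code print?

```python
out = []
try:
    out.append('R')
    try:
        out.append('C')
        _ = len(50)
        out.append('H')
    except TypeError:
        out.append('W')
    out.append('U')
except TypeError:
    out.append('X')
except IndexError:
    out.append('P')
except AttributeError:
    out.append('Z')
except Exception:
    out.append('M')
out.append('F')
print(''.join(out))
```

Execution trace: 'R' (try body) → 'C' (inner try body) → 'W' (inner except TypeError) → 'U' (try body, no exception) → 'F' (after the try/except). Output: RCWUF

Answer: RCWUF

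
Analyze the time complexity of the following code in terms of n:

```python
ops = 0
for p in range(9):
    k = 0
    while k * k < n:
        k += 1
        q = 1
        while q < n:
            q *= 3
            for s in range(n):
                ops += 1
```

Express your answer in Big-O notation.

Each loop level contributes: 1 × √n × log n × n. Multiplying the contributions gives O(n√n log n).

Answer: O(n√n log n)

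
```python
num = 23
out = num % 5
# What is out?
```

Trace:
`num = 23` → num = 23
`out = num % 5` → out = 3
So out = 3

Answer: 3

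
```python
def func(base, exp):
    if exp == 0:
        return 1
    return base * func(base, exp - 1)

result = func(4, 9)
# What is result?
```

func(4, 9) = 4 * 4 * 4 * 4 * 4 * 4 * 4 * 4 * 4 = 262144

Answer: 262144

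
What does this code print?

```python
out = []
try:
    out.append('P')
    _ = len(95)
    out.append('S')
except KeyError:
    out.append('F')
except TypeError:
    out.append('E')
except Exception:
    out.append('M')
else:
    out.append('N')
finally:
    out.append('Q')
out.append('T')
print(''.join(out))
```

Execution trace: 'P' (try body) → 'E' (except TypeError) → 'Q' (finally) → 'T' (after the try/except). Output: PEQT

Answer: PEQT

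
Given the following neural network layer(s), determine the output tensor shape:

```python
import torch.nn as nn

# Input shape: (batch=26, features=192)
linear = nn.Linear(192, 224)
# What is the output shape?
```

Input: (26, 192) -> Output: (26, 224)

Answer: (26, 224)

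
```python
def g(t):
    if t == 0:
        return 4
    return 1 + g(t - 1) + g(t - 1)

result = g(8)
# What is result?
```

g(t) = 1 + 2·g(t-1), g(0)=4. Closed form: (4+1)·2^8 - 1 = 1279.

Answer: 1279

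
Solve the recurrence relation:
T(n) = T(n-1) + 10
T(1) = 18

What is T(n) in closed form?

Unrolling: T(n) = T(1) + 10·(n-1) = 18 + 10(n-1) = 10n + 8.

Answer: T(n) = 10n + 8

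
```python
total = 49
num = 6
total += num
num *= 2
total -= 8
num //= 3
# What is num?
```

Trace:
`total = 49` → total = 49
`num = 6` → num = 6
`total += num` → total = 55
`num *= 2` → num = 12
`total -= 8` → total = 47
`num //= 3` → num = 4
So num = 4

Answer: 4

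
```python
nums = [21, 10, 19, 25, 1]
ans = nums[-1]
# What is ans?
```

Trace:
`nums = [21, 10, 19, 25, 1]` → nums = [21, 10, 19, 25, 1]
`ans = nums[-1]` → ans = 1
So ans = 1

Answer: 1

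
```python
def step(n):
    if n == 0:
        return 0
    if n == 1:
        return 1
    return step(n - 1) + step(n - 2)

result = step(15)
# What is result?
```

Build up from base cases: step(0)=0, step(1)=1, step(2)=1, step(3)=2, step(4)=3, step(5)=5, step(6)=8, ..., step(15)=610

Answer: 610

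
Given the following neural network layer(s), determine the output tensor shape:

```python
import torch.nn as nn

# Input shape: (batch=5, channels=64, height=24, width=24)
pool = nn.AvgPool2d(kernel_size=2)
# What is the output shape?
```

Input: (5, 64, 24, 24) -> Output: (5, 64, 12, 12)

Answer: (5, 64, 12, 12)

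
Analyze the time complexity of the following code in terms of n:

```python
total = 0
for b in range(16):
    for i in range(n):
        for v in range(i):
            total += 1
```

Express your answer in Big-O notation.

Each loop level contributes: 1 × n × n. Multiplying the contributions gives O(n^2).

Answer: O(n^2)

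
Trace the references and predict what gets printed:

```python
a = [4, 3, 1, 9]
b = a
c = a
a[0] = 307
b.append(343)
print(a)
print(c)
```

Key concept: multiple aliases.
Step by step:
`a = [4, 3, 1, 9]` → a = [4, 3, 1, 9]
`b = a` → b = [4, 3, 1, 9] (same object as a)
`c = a` → c = [4, 3, 1, 9] (same object as a, b)
`a[0] = 307` → a = [307, 3, 1, 9] (same object as b, c); b = [307, 3, 1, 9] (same object as a, c); c = [307, 3, 1, 9] (same object as a, b)
`b.append(343)` → a = [307, 3, 1, 9, 343] (same object as b, c); b = [307, 3, 1, 9, 343] (same object as a, c); c = [307, 3, 1, 9, 343] (same object as a, b)
`print(a)` → prints [307, 3, 1, 9, 343]
`print(c)` → prints [307, 3, 1, 9, 343]

Answer:
[307, 3, 1, 9, 343]
[307, 3, 1, 9, 343]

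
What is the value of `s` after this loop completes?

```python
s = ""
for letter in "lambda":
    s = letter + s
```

Reverse 'lambda'
`s` takes the values: "" → "l" → "al" → "mal" → "bmal" → "dbmal" → "adbmal"

Answer: "adbmal"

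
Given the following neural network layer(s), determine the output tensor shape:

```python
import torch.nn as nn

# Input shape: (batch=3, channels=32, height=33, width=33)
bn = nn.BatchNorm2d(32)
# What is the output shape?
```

Input: (3, 32, 33, 33) -> Output: (3, 32, 33, 33)

Answer: (3, 32, 33, 33)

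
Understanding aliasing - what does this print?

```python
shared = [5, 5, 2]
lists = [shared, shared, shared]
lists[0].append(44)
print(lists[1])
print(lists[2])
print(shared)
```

Key concept: list of same reference.
Step by step:
`shared = [5, 5, 2]` → shared = [5, 5, 2]
`lists = [shared, shared, shared]` → lists = [[5, 5, 2], [5, 5, 2], [5, 5, 2]]
`lists[0].append(44)` → shared = [5, 5, 2, 44]; lists = [[5, 5, 2, 44], [5, 5, 2, 44], [5, 5, 2, 44]]
`print(lists[1])` → prints [5, 5, 2, 44]
`print(lists[2])` → prints [5, 5, 2, 44]
`print(shared)` → prints [5, 5, 2, 44]

Answer:
[5, 5, 2, 44]
[5, 5, 2, 44]
[5, 5, 2, 44]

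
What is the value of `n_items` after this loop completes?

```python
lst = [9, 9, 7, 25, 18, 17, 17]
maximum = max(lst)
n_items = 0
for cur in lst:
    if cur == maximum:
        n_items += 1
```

Count of max value 25 in [9, 9, 7, 25, 18, 17, 17]
`n_items` takes the values: 0 → 1

Answer: 1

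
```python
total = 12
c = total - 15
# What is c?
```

Trace:
`total = 12` → total = 12
`c = total - 15` → c = -3
So c = -3

Answer: -3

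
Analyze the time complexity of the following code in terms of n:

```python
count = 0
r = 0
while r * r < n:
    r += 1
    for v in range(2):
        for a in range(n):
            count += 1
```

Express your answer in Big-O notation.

Each loop level contributes: √n × 1 × n. Multiplying the contributions gives O(n√n).

Answer: O(n√n)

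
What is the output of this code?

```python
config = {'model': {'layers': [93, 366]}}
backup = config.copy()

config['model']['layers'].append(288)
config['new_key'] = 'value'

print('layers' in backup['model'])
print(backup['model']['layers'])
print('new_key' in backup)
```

Key concept: shallow copy gotcha with nested dict.
Step by step:
`config = {'model': {'layers': [93, 366]}}` → config = {'model': {'layers': [93, 366]}}
`backup = config.copy()` → backup = {'model': {'layers': [93, 366]}}
`config['model']['layers'].append(288)` → config = {'model': {'layers': [93, 366, 288]}}; backup = {'model': {'layers': [93, 366, 288]}}
`config['new_key'] = 'value'` → config = {'model': {'layers': [93, 366, 288]}, 'new_key': 'value'}
`print('layers' in backup['model'])` → prints True
`print(backup['model']['layers'])` → prints [93, 366, 288]
`print('new_key' in backup)` → prints False

Answer:
True
[93, 366, 288]
False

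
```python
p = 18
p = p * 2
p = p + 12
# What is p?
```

Trace:
`p = 18` → p = 18
`p = p * 2` → p = 36
`p = p + 12` → p = 48
So p = 48

Answer: 48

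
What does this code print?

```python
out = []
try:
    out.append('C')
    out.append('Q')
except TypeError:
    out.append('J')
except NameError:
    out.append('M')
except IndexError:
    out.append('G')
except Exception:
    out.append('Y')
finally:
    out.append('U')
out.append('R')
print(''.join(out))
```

Execution trace: 'C' (try body) → 'Q' (try body, no exception) → 'U' (finally) → 'R' (after the try/except). Output: CQUR

Answer: CQUR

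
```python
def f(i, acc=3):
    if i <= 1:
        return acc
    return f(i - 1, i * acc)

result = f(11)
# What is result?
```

Accumulator trace (n, acc): (11, 3) -> (10, 33) -> (9, 330) -> (8, 2970) -> (7, 23760) -> (6, 166320) -> (5, 997920) -> (4, 4989600) -> (3, 19958400) -> (2, 59875200) -> (1, 119750400) -> return 119750400

Answer: 119750400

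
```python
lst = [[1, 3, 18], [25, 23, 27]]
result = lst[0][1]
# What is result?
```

Trace:
`lst = [[1, 3, 18], [25, 23, 27]]` → lst = [[1, 3, 18], [25, 23, 27]]
`result = lst[0][1]` → result = 3
So result = 3

Answer: 3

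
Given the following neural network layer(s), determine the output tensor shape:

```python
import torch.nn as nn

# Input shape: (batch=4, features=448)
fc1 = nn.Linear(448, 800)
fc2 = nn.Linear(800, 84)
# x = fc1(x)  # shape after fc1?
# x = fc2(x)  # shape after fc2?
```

Input: (4, 448) -> after fc1: (4, 800) -> Output: (4, 84)

Answer: (4, 84)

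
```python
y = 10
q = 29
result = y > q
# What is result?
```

Trace:
`y = 10` → y = 10
`q = 29` → q = 29
`result = y > q` → result = False
So result = False

Answer: False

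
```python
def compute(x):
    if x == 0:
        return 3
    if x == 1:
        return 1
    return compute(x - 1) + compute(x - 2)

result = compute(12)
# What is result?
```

Build up from base cases: compute(0)=3, compute(1)=1, compute(2)=4, compute(3)=5, compute(4)=9, compute(5)=14, compute(6)=23, ..., compute(12)=411

Answer: 411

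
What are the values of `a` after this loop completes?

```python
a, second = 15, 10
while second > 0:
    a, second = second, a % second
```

GCD of 15 and 10
`a` takes the values: 15 → 10 → 5

Answer: 5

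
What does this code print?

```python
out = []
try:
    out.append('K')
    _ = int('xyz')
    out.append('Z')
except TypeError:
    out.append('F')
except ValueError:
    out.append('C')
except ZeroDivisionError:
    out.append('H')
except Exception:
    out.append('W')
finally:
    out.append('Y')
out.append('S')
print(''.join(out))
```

Execution trace: 'K' (try body) → 'C' (except ValueError) → 'Y' (finally) → 'S' (after the try/except). Output: KCYS

Answer: KCYS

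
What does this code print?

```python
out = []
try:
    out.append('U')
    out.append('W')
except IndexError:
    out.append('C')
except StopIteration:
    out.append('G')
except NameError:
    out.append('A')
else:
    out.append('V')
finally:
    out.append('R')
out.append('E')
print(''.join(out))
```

Execution trace: 'U' (try body) → 'W' (try body, no exception) → 'V' (else) → 'R' (finally) → 'E' (after the try/except). Output: UWVRE

Answer: UWVRE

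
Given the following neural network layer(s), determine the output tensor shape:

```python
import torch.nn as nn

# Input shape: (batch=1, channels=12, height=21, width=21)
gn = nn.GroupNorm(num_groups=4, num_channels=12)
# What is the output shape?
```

Input: (1, 12, 21, 21) -> Output: (1, 12, 21, 21)

Answer: (1, 12, 21, 21)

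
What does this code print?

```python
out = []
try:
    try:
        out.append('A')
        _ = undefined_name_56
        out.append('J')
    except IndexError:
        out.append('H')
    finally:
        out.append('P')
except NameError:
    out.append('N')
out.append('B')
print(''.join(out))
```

Execution trace: 'A' (try body) → 'P' (finally) → 'N' (outer except NameError) → 'B' (after the try/except). Output: APNB

Answer: APNB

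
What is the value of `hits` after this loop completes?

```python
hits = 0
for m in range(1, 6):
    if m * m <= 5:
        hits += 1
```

Count numbers where m² ≤ 5
`hits` takes the values: 0 → 1 → 2

Answer: 2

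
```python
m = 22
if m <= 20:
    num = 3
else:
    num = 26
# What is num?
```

Trace:
`m = 22` → m = 22
`if m <= 20: ...` → m <= 20 is False, take else branch → num = 26
So num = 26

Answer: 26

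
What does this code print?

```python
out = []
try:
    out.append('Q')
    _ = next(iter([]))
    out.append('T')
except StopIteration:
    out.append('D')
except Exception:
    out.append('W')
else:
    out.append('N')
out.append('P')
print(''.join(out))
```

Execution trace: 'Q' (try body) → 'D' (except StopIteration) → 'P' (after the try/except). Output: QDP

Answer: QDP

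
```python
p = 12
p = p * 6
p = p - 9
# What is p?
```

Trace:
`p = 12` → p = 12
`p = p * 6` → p = 72
`p = p - 9` → p = 63
So p = 63

Answer: 63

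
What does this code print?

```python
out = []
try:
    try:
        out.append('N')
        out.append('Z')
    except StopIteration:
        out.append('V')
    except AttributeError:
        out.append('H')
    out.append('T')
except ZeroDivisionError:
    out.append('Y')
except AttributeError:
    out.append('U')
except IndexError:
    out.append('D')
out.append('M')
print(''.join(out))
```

Execution trace: 'N' (inner try body) → 'Z' (inner try body, no exception) → 'T' (try body, no exception) → 'M' (after the try/except). Output: NZTM

Answer: NZTM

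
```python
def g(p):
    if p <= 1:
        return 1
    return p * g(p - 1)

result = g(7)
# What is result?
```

g(7) = 7 * 6 * 5 * 4 * 3 * 2 * 1 = 5040

Answer: 5040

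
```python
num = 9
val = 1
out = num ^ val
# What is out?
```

Trace:
`num = 9` → num = 9
`val = 1` → val = 1
`out = num ^ val` → out = 8
So out = 8

Answer: 8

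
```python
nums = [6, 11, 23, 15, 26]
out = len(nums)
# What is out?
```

Trace:
`nums = [6, 11, 23, 15, 26]` → nums = [6, 11, 23, 15, 26]
`out = len(nums)` → out = 5
So out = 5

Answer: 5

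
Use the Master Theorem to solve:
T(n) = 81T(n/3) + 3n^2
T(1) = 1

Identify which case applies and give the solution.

a=81, b=3, f(n)=3n^2. log_3(81) = 4. Since c=2 < 4, Case 1 applies: T(n) = Θ(n^log_b(a)) = O(n^4).

Answer: O(n^4) - Case 1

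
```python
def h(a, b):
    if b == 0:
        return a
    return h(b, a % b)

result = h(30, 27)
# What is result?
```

h(30, 27) -> h(27, 3) -> h(3, 0) -> 3

Answer: 3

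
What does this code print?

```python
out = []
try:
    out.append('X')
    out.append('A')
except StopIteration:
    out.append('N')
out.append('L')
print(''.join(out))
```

Execution trace: 'X' (try body) → 'A' (try body, no exception) → 'L' (after the try/except). Output: XAL

Answer: XAL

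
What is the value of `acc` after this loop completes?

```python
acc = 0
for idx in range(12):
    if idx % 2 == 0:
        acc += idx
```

Sum of even numbers 0 to 11
`acc` takes the values: 0 → 2 → 6 → 12 → 20 → 30

Answer: 30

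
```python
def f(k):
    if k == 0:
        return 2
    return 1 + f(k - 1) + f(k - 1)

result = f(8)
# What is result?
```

f(k) = 1 + 2·f(k-1), f(0)=2. Closed form: (2+1)·2^8 - 1 = 767.

Answer: 767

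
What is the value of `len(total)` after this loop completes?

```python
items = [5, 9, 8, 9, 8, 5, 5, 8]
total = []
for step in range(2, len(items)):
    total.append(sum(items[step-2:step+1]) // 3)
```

Number of 3-element averages
`total` takes the values: [] → [7] → [7, 8] → [7, 8, 8] → [7, 8, 8, 7] → [7, 8, 8, 7, 6] → [7, 8, 8, 7, 6, 6]
So `len(total)` = 6

Answer: 6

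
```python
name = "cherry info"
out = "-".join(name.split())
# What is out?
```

Trace:
`name = "cherry info"` → name = 'cherry info'
`out = "-".join(name.split())` → out = 'cherry-info'
So out = 'cherry-info'

Answer: 'cherry-info'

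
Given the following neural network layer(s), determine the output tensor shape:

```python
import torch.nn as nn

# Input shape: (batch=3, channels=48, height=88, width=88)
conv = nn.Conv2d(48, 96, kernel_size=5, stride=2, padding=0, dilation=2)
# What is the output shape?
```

Input: (3, 48, 88, 88) -> Output: (3, 96, 40, 40)

Answer: (3, 96, 40, 40)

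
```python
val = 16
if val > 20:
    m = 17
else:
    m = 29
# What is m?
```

Trace:
`val = 16` → val = 16
`if val > 20: ...` → val > 20 is False, take else branch → m = 29
So m = 29

Answer: 29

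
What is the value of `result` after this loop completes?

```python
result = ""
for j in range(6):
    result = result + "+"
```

Repeat '+' 6 times
`result` takes the values: "" → "+" → "++" → "+++" → "++++" → "+++++" → "++++++"

Answer: "++++++"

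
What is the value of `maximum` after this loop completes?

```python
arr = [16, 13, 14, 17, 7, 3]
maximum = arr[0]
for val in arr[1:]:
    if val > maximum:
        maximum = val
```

Maximum of [16, 13, 14, 17, 7, 3]
`maximum` takes the values: 16 → 17

Answer: 17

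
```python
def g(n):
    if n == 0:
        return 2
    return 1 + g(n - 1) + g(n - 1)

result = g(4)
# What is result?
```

g(n) = 1 + 2·g(n-1), g(0)=2. Closed form: (2+1)·2^4 - 1 = 47.

Answer: 47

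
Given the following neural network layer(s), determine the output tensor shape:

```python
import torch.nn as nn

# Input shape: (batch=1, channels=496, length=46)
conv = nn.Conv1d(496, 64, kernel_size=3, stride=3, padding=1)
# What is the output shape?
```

Input: (1, 496, 46) -> Output: (1, 64, 16)

Answer: (1, 64, 16)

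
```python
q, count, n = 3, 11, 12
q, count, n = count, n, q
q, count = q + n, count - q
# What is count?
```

Trace:
`q, count, n = 3, 11, 12` → q = 3; count = 11; n = 12
`q, count, n = count, n, q` → q = 11; count = 12; n = 3
`q, count = q + n, count - q` → q = 14; count = 1
So count = 1

Answer: 1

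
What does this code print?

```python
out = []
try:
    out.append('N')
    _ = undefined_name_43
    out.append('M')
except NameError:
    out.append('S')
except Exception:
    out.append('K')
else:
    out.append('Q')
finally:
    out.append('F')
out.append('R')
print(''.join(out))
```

Execution trace: 'N' (try body) → 'S' (except NameError) → 'F' (finally) → 'R' (after the try/except). Output: NSFR

Answer: NSFR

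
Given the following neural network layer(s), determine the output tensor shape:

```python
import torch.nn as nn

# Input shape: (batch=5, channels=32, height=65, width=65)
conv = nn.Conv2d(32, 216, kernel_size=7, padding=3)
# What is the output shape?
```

Input: (5, 32, 65, 65) -> Output: (5, 216, 65, 65)

Answer: (5, 216, 65, 65)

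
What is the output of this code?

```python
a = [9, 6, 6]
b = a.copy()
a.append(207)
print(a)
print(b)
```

Key concept: list.copy() creates independent copy.
Step by step:
`a = [9, 6, 6]` → a = [9, 6, 6]
`b = a.copy()` → b = [9, 6, 6]
`a.append(207)` → a = [9, 6, 6, 207]
`print(a)` → prints [9, 6, 6, 207]
`print(b)` → prints [9, 6, 6]

Answer:
[9, 6, 6, 207]
[9, 6, 6]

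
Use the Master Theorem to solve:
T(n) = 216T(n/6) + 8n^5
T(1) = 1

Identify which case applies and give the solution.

a=216, b=6, f(n)=8n^5. log_6(216) = 3. Since c=5 > 3 and the regularity condition holds (216(n/6)^5 = (216/6^5)n^5 with 216/6^5 < 1), Case 3 applies: T(n) = Θ(f(n)) = O(n^5).

Answer: O(n^5) - Case 3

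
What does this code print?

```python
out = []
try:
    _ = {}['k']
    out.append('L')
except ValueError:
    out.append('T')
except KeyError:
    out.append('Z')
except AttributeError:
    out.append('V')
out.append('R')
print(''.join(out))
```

Execution trace: 'Z' (except KeyError) → 'R' (after the try/except). Output: ZR

Answer: ZR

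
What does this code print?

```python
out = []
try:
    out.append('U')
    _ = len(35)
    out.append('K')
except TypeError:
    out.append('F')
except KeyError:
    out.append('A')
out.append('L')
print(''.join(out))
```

Execution trace: 'U' (try body) → 'F' (except TypeError) → 'L' (after the try/except). Output: UFL

Answer: UFL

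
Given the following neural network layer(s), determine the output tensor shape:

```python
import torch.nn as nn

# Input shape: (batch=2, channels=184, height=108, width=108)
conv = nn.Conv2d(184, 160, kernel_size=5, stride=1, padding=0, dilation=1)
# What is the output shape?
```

Input: (2, 184, 108, 108) -> Output: (2, 160, 104, 104)

Answer: (2, 160, 104, 104)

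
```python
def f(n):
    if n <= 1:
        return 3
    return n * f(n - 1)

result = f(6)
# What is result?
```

f(6) = 6 * 5 * 4 * 3 * 2 * 3 = 2160

Answer: 2160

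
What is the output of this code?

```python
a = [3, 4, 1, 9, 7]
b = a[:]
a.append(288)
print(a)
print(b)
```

Key concept: slice [:] creates copy.
Step by step:
`a = [3, 4, 1, 9, 7]` → a = [3, 4, 1, 9, 7]
`b = a[:]` → b = [3, 4, 1, 9, 7]
`a.append(288)` → a = [3, 4, 1, 9, 7, 288]
`print(a)` → prints [3, 4, 1, 9, 7, 288]
`print(b)` → prints [3, 4, 1, 9, 7]

Answer:
[3, 4, 1, 9, 7, 288]
[3, 4, 1, 9, 7]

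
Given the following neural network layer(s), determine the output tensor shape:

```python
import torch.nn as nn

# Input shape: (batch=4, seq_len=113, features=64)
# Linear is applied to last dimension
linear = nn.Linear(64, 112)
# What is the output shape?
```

Input: (4, 113, 64) -> Output: (4, 113, 112)

Answer: (4, 113, 112)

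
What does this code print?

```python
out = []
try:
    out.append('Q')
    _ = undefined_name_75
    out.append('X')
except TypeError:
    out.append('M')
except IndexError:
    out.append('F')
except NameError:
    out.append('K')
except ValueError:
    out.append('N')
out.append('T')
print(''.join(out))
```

Execution trace: 'Q' (try body) → 'K' (except NameError) → 'T' (after the try/except). Output: QKT

Answer: QKT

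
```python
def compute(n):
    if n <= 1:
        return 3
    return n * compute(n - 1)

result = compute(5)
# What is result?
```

compute(5) = 5 * 4 * 3 * 2 * 3 = 360

Answer: 360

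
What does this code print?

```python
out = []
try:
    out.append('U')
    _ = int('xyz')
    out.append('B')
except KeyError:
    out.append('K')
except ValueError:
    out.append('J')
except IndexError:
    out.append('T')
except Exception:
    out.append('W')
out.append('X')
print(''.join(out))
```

Execution trace: 'U' (try body) → 'J' (except ValueError) → 'X' (after the try/except). Output: UJX

Answer: UJX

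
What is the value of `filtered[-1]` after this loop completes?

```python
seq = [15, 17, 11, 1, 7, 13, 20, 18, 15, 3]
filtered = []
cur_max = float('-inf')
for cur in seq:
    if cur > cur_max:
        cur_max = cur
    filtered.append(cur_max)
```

Running max ends at 20
`filtered` takes the values: [] → [15] → [15, 17] → [15, 17, 17] → [15, 17, 17, 17] → [15, 17, 17, 17, 17] → [15, 17, 17, 17, 17, 17] → [15, 17, 17, 17, 17, 17, 20] → [15, 17, 17, 17, 17, 17, 20, 20] → [15, 17, 17, 17, 17, 17, 20, 20, 20] → [15, 17, 17, 17, 17, 17, 20, 20, 20, 20]
So `filtered[-1]` = 20

Answer: 20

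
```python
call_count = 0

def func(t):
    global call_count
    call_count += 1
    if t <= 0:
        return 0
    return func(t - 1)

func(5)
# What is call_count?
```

Linear recursion stepping by 1: 6 calls from t=5 down to ≤0.

Answer: 6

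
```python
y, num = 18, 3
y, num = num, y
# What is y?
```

Trace:
`y, num = 18, 3` → y = 18; num = 3
`y, num = num, y` → y = 3; num = 18
So y = 3

Answer: 3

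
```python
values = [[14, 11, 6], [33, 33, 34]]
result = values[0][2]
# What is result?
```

Trace:
`values = [[14, 11, 6], [33, 33, 34]]` → values = [[14, 11, 6], [33, 33, 34]]
`result = values[0][2]` → result = 6
So result = 6

Answer: 6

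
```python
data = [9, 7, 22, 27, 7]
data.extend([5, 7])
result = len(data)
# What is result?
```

Trace:
`data = [9, 7, 22, 27, 7]` → data = [9, 7, 22, 27, 7]
`data.extend([5, 7])` → data = [9, 7, 22, 27, 7, 5, 7]
`result = len(data)` → result = 7
So result = 7

Answer: 7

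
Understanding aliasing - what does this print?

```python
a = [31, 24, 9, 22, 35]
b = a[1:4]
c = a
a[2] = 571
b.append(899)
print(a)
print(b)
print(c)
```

Key concept: slice vs alias.
Step by step:
`a = [31, 24, 9, 22, 35]` → a = [31, 24, 9, 22, 35]
`b = a[1:4]` → b = [24, 9, 22]
`c = a` → c = [31, 24, 9, 22, 35] (same object as a)
`a[2] = 571` → a = [31, 24, 571, 22, 35] (same object as c); c = [31, 24, 571, 22, 35] (same object as a)
`b.append(899)` → b = [24, 9, 22, 899]
`print(a)` → prints [31, 24, 571, 22, 35]
`print(b)` → prints [24, 9, 22, 899]
`print(c)` → prints [31, 24, 571, 22, 35]

Answer:
[31, 24, 571, 22, 35]
[24, 9, 22, 899]
[31, 24, 571, 22, 35]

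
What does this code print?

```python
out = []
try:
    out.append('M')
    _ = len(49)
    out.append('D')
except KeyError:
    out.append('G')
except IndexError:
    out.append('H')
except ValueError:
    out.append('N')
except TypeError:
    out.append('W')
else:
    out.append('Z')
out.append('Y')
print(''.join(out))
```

Execution trace: 'M' (try body) → 'W' (except TypeError) → 'Y' (after the try/except). Output: MWY

Answer: MWY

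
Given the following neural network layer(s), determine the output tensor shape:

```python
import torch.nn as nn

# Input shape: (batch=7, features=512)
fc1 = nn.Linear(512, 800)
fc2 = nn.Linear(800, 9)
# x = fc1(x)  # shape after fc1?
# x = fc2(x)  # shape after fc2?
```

Input: (7, 512) -> after fc1: (7, 800) -> Output: (7, 9)

Answer: (7, 9)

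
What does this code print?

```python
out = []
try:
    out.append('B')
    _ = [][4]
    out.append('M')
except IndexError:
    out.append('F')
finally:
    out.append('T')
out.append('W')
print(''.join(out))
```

Execution trace: 'B' (try body) → 'F' (except IndexError) → 'T' (finally) → 'W' (after the try/except). Output: BFTW

Answer: BFTW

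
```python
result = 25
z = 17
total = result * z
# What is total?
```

Trace:
`result = 25` → result = 25
`z = 17` → z = 17
`total = result * z` → total = 425
So total = 425

Answer: 425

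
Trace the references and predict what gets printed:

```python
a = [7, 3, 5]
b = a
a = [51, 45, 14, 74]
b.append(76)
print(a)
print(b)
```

Key concept: rebinding vs mutation: a is rebound to a new list, b still points at the original.
Step by step:
`a = [7, 3, 5]` → a = [7, 3, 5]
`b = a` → b = [7, 3, 5] (same object as a)
`a = [51, 45, 14, 74]` → a = [51, 45, 14, 74]
`b.append(76)` → b = [7, 3, 5, 76]
`print(a)` → prints [51, 45, 14, 74]
`print(b)` → prints [7, 3, 5, 76]

Answer:
[51, 45, 14, 74]
[7, 3, 5, 76]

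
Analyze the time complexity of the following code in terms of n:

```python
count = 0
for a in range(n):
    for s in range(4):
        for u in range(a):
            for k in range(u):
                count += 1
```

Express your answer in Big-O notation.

Each loop level contributes: n × 1 × n × n. Multiplying the contributions gives O(n^3).

Answer: O(n^3)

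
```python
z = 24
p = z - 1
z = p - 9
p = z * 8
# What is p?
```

Trace:
`z = 24` → z = 24
`p = z - 1` → p = 23
`z = p - 9` → z = 14
`p = z * 8` → p = 112
So p = 112

Answer: 112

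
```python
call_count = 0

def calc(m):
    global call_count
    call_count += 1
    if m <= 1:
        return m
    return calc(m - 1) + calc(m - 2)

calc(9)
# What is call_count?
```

Calls(m) = 1 + Calls(m-1) + Calls(m-2); Calls(0)=Calls(1)=1. For m=9 this gives 109.

Answer: 109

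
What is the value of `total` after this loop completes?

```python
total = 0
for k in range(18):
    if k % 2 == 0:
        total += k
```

Sum of even numbers 0 to 17
`total` takes the values: 0 → 2 → 6 → 12 → 20 → 30 → 42 → 56 → 72

Answer: 72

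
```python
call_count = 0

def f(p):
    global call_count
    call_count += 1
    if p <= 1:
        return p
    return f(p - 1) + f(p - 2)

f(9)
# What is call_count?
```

Calls(p) = 1 + Calls(p-1) + Calls(p-2); Calls(0)=Calls(1)=1. For p=9 this gives 109.

Answer: 109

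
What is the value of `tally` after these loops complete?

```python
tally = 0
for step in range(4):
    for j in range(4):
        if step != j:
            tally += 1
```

4² - 4 (exclude diagonal)
`tally` takes the values: 0 → 1 → 2 → 3 → 4 → 5 → 6 → 7 → 8 → 9 → 10 → 11 → 12

Answer: 12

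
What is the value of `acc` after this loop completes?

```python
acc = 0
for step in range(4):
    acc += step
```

Sum of 0 to 3 = 6
`acc` takes the values: 0 → 1 → 3 → 6

Answer: 6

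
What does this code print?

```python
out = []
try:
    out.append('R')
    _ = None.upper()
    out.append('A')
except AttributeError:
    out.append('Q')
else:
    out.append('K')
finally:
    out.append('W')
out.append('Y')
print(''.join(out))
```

Execution trace: 'R' (try body) → 'Q' (except AttributeError) → 'W' (finally) → 'Y' (after the try/except). Output: RQWY

Answer: RQWY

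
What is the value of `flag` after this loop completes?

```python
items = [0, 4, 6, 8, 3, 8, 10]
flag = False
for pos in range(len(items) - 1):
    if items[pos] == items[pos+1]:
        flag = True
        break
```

Check consecutive duplicates in [0, 4, 6, 8, 3, 8, 10]
`flag` takes the values: False

Answer: False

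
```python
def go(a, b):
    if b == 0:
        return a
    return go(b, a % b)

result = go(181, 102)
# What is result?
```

go(181, 102) -> go(102, 79) -> go(79, 23) -> go(23, 10) -> go(10, 3) -> go(3, 1) -> go(1, 0) -> 1

Answer: 1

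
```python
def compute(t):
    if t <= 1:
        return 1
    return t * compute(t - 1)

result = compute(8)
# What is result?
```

compute(8) = 8 * 7 * 6 * 5 * 4 * 3 * 2 * 1 = 40320

Answer: 40320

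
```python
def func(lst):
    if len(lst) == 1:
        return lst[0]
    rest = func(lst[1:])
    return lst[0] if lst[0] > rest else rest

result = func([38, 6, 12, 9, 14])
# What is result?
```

Recursive max over [38, 6, 12, 9, 14] = 38

Answer: 38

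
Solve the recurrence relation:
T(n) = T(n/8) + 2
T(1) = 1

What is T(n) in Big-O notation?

Each step divides n by 8 and adds 2. After log_8(n) steps we reach T(1)=1. So T(n) = 2·log_8(n) + 1 = O(log n).

Answer: O(log n)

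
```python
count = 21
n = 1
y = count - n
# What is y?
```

Trace:
`count = 21` → count = 21
`n = 1` → n = 1
`y = count - n` → y = 20
So y = 20

Answer: 20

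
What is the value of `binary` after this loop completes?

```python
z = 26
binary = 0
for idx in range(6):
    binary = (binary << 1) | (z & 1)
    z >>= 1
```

Reverse lowest 6 bits of 26
`binary` takes the values: 0 → 1 → 2 → 5 → 11 → 22

Answer: 22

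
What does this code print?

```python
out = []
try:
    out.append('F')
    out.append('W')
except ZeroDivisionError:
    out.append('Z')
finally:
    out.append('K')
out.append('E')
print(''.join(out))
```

Execution trace: 'F' (try body) → 'W' (try body, no exception) → 'K' (finally) → 'E' (after the try/except). Output: FWKE

Answer: FWKE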